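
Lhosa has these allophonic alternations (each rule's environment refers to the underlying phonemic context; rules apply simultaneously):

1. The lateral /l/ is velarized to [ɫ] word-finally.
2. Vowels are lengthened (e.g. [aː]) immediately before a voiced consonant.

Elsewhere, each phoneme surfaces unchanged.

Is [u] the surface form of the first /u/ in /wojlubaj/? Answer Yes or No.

No

/u/ (between /l/ and /b/) occurs before a voiced consonant → [uː] by rule 2.
The actual realization is [uː], not [u].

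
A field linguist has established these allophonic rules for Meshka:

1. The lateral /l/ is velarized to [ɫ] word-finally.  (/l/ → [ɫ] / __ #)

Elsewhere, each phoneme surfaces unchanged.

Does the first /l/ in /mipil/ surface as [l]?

/l/ meets the environment for rule 1 (word-finally) → [ɫ].
The actual realization is [ɫ], not [l].

No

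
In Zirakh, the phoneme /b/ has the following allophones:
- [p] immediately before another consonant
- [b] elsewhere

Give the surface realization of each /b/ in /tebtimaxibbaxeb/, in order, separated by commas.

Occurrence 1 (position 3): immediately before another consonant → [p].
Occurrence 2 (position 10): immediately before another consonant → [p].
Occurrence 3 (position 11): no conditioning environment matches → elsewhere allophone [b].
Occurrence 4 (position 15): no conditioning environment matches → elsewhere allophone [b].

[p], [p], [b], [b]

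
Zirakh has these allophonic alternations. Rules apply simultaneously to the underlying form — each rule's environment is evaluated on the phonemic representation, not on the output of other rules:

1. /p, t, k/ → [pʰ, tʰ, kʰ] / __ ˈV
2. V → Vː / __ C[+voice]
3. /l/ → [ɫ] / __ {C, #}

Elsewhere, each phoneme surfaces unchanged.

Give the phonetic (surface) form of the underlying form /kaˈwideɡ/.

[kaːˈwiːdeːɡ]

/k/ (word-initial) is in the target of rule 1 but the environment (immediately before a stressed vowel) is not met → [k].
/a/ meets the environment for rule 2 (before a voiced consonant) → [aː].
/i/ (between /w/ and /d/): before a voiced consonant, so rule 2 applies → [iː].
/e/ (between /d/ and /ɡ/): before a voiced consonant, so rule 2 applies → [eː].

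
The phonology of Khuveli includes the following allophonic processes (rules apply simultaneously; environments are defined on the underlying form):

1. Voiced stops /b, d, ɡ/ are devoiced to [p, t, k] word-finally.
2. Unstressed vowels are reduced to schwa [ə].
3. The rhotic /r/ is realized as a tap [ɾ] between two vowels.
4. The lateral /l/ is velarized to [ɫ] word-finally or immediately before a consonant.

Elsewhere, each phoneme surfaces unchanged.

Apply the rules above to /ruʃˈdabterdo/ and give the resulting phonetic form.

/r/ (word-initial) fails the environment for rule 3, so it stays [r].
/u/ (between /r/ and /ʃ/) occurs in an unstressed syllable → [ə] by rule 2.
/ʃ/ stays [ʃ].
/d/ (between /ʃ/ and /a/): rule 1 targets it, but not word-finally → unchanged [d].
/a/ (between /d/ and /b/): rule 2 targets it, but not in an unstressed syllable → unchanged [a].
/b/ — between /a/ and /t/; rule 1 does not apply here → [b].
/t/ (between /b/ and /e/) is unaffected → [t].
/e/ meets the environment for rule 2 (in an unstressed syllable) → [ə].
/r/ — between /e/ and /d/; rule 3 does not apply here → [r].
/d/ (between /r/ and /o/) is in the target of rule 1 but the environment (word-finally) is not met → [d].
/o/ meets the environment for rule 2 (in an unstressed syllable) → [ə].

[rəʃˈdabtərdə]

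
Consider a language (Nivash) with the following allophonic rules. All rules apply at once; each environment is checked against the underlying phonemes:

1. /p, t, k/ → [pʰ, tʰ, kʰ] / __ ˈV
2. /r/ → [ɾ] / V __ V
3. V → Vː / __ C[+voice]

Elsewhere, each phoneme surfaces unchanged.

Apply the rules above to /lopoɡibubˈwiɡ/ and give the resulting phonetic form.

/l/ stays [l].
/o/ — between /l/ and /p/; rule 3 does not apply here → [o].
/p/ (between /o/ and /o/) fails the environment for rule 1, so it stays [p].
Rule 3 applies to /o/ (between /p/ and /ɡ/: before a voiced consonant) → [oː].
/ɡ/ stays [ɡ].
/i/ (between /ɡ/ and /b/) occurs before a voiced consonant → [iː] by rule 3.
/b/ stays [b].
/u/ — between /b/ and /b/, before a voiced consonant — surfaces as [uː] (rule 3).
/b/ stays [b].
/w/ — not in any rule's target class → [w].
/i/ (between /w/ and /ɡ/): before a voiced consonant, so rule 3 applies → [iː].
/ɡ/ (word-final): no rule targets it → [ɡ].

[lopoːɡiːbuːbˈwiːɡ]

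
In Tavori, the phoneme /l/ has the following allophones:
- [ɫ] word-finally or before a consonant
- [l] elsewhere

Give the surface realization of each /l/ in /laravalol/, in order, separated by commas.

[l], [l], [ɫ]

Occurrence 1 (position 1): no conditioning environment matches → elsewhere allophone [l].
Occurrence 2 (position 7): no conditioning environment matches → elsewhere allophone [l].
Occurrence 3 (position 9): word-finally or before a consonant → [ɫ].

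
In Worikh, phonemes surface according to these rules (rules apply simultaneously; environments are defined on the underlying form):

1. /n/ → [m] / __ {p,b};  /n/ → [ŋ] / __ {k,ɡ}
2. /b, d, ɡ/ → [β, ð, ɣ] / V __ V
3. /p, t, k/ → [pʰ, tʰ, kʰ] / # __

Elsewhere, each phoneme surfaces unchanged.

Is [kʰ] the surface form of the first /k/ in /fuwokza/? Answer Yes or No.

/k/ (between /o/ and /z/) is in the target of rule 3 but the environment (word-initially) is not met → [k].
The actual realization is [k], not [kʰ].

No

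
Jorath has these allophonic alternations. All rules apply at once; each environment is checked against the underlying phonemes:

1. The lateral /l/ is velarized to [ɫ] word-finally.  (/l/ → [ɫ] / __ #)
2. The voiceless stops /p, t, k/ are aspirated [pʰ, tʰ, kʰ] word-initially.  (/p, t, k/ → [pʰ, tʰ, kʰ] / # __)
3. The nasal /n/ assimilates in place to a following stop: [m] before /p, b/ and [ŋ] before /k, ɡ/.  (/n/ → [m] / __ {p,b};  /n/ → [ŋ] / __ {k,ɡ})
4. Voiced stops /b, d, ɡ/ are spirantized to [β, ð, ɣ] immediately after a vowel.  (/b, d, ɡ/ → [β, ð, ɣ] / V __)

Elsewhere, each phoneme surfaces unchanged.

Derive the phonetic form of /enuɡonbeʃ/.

[enuɣombeʃ]

/n/ (between /e/ and /u/) fails the environment for rule 3, so it stays [n].
/ɡ/ (between /u/ and /o/): immediately after a vowel, so rule 4 applies → [ɣ].
/n/ — between /o/ and /b/, before a labial or velar stop — surfaces as [m] (rule 3).
/b/ — between /n/ and /e/; rule 4 does not apply here → [b].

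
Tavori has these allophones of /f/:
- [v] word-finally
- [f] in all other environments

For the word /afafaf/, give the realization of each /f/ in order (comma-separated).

Occurrence 1 (position 2): no conditioning environment matches → elsewhere allophone [f].
Occurrence 2 (position 4): no conditioning environment matches → elsewhere allophone [f].
Occurrence 3 (position 6): word-finally → [v].

[f], [f], [v]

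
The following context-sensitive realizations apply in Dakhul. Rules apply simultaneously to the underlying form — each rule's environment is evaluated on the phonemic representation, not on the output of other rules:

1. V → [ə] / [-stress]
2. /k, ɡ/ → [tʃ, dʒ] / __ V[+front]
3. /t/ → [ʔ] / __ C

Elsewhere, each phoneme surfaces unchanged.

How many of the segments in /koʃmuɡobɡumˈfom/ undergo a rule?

Segments that undergo a rule: /o/ → [ə] (rule 1); /u/ → [ə] (rule 1); /o/ → [ə] (rule 1); /u/ → [ə] (rule 1).
All other segments surface unchanged.

4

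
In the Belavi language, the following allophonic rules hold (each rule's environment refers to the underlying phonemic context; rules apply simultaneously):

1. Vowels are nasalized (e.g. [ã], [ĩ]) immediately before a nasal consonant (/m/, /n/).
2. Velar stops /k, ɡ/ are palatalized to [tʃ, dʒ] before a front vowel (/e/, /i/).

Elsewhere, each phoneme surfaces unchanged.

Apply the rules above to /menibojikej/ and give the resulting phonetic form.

/m/ (word-initial) is unaffected → [m].
Rule 1 applies to /e/ (between /m/ and /n/: before a nasal consonant) → [ẽ].
/n/ (between /e/ and /i/): no rule targets it → [n].
/i/ (between /n/ and /b/) fails the environment for rule 1, so it stays [i].
/b/ — not in any rule's target class → [b].
/o/ (between /b/ and /j/) fails the environment for rule 1, so it stays [o].
/j/ — not in any rule's target class → [j].
/i/ (between /j/ and /k/) is in the target of rule 1 but the environment (before a nasal consonant) is not met → [i].
/k/ meets the environment for rule 2 (before a front vowel) → [tʃ].
/e/ — between /k/ and /j/; rule 1 does not apply here → [e].
/j/ (word-final) is unaffected → [j].

[mẽnibojitʃej]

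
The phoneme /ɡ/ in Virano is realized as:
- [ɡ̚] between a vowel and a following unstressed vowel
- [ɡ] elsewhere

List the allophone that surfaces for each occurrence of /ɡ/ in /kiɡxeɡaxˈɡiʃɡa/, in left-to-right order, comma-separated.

[ɡ], [ɡ̚], [ɡ], [ɡ]

Occurrence 1 (position 3): no conditioning environment matches → elsewhere allophone [ɡ].
Occurrence 2 (position 6): between a vowel and a following unstressed vowel → [ɡ̚].
Occurrence 3 (position 9): no conditioning environment matches → elsewhere allophone [ɡ].
Occurrence 4 (position 12): no conditioning environment matches → elsewhere allophone [ɡ].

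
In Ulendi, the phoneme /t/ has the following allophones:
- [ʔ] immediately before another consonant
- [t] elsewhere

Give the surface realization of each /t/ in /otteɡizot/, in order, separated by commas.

Occurrence 1 (position 2): immediately before another consonant → [ʔ].
Occurrence 2 (position 3): no conditioning environment matches → elsewhere allophone [t].
Occurrence 3 (position 9): no conditioning environment matches → elsewhere allophone [t].

[ʔ], [t], [t]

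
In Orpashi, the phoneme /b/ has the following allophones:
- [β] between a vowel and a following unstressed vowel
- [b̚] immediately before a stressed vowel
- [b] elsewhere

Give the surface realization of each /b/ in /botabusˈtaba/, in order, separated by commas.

[b], [β], [β]

Occurrence 1 (position 1): no conditioning environment matches → elsewhere allophone [b].
Occurrence 2 (position 5): between a vowel and a following unstressed vowel → [β].
Occurrence 3 (position 10): between a vowel and a following unstressed vowel → [β].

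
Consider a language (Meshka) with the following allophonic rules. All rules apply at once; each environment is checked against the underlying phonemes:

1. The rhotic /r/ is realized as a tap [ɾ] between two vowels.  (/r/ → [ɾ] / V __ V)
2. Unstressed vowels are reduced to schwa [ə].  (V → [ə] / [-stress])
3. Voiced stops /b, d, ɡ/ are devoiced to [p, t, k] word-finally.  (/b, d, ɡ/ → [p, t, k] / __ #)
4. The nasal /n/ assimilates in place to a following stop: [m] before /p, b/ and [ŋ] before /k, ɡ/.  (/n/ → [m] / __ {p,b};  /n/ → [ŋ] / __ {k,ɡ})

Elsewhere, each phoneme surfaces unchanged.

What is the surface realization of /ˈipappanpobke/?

[ˈipəppəmpəbkə]

/i/ (word-initial): rule 2 targets it, but not in an unstressed syllable → unchanged [i].
/p/ — not in any rule's target class → [p].
/a/ (between /p/ and /p/): in an unstressed syllable, so rule 2 applies → [ə].
/p/ (between /a/ and /p/) is unaffected → [p].
/p/ stays [p].
/a/ meets the environment for rule 2 (in an unstressed syllable) → [ə].
/n/ (between /a/ and /p/): before a labial or velar stop, so rule 4 applies → [m].
/p/ (between /n/ and /o/) is unaffected → [p].
/o/ meets the environment for rule 2 (in an unstressed syllable) → [ə].
/b/ — between /o/ and /k/; rule 3 does not apply here → [b].
/k/ — not in any rule's target class → [k].
/e/ (word-final): in an unstressed syllable, so rule 2 applies → [ə].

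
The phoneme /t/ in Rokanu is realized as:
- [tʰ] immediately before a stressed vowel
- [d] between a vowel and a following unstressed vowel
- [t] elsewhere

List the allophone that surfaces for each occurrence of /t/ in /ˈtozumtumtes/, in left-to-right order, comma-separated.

[tʰ], [t], [t]

Occurrence 1 (position 1): immediately before a stressed vowel → [tʰ].
Occurrence 2 (position 6): no conditioning environment matches → elsewhere allophone [t].
Occurrence 3 (position 9): no conditioning environment matches → elsewhere allophone [t].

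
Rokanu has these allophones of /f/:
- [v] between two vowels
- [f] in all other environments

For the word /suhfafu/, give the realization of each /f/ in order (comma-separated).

Occurrence 1 (position 4): no conditioning environment matches → elsewhere allophone [f].
Occurrence 2 (position 6): between two vowels → [v].

[f], [v]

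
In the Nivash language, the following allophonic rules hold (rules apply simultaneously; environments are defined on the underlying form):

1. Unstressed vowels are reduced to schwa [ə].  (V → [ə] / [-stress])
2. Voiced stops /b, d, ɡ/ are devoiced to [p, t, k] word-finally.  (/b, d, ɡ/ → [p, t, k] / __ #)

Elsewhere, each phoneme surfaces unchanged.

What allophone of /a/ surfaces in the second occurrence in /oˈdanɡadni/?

/a/ (between /ɡ/ and /d/): in an unstressed syllable, so rule 1 applies → [ə].

[ə]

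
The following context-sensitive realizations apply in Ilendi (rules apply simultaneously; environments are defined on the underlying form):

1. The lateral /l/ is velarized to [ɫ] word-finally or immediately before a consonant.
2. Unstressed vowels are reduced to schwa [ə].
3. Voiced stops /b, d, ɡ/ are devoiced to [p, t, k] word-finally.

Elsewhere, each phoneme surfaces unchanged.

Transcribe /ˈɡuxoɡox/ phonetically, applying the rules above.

/ɡ/ (word-initial) fails the environment for rule 3, so it stays [ɡ].
/u/ — between /ɡ/ and /x/; rule 2 does not apply here → [u].
/x/ (between /u/ and /o/) is unaffected → [x].
/o/ (between /x/ and /ɡ/): in an unstressed syllable, so rule 2 applies → [ə].
/ɡ/ (between /o/ and /o/): rule 3 targets it, but not word-finally → unchanged [ɡ].
Rule 2 applies to /o/ (between /ɡ/ and /x/: in an unstressed syllable) → [ə].
/x/ (word-final) is unaffected → [x].

[ˈɡuxəɡəx]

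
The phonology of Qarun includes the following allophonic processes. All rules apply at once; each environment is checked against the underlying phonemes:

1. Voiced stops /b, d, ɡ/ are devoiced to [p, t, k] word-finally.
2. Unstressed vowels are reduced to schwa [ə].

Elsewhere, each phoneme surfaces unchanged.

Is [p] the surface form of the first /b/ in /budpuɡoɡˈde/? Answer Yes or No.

/b/ (word-initial): rule 1 targets it, but not word-finally → unchanged [b].
The actual realization is [b], not [p].

No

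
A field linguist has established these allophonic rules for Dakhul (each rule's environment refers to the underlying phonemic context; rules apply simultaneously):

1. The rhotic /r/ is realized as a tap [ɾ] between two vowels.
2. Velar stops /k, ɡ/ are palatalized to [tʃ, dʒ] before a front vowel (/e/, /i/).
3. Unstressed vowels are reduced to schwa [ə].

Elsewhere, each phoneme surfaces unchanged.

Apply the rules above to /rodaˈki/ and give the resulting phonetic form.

[rədəˈtʃi]

/r/ (word-initial) is in the target of rule 1 but the environment (between two vowels) is not met → [r].
/o/ (between /r/ and /d/) occurs in an unstressed syllable → [ə] by rule 3.
/d/ stays [d].
/a/ (between /d/ and /k/) occurs in an unstressed syllable → [ə] by rule 3.
Rule 2 applies to /k/ (between /a/ and /i/: before a front vowel) → [tʃ].
/i/ (word-final) is in the target of rule 3 but the environment (in an unstressed syllable) is not met → [i].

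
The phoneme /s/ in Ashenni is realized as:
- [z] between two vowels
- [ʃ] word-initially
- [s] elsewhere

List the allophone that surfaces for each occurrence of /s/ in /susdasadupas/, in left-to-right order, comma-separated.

[ʃ], [s], [z], [s]

Occurrence 1 (position 1): word-initially → [ʃ].
Occurrence 2 (position 3): no conditioning environment matches → elsewhere allophone [s].
Occurrence 3 (position 6): between two vowels → [z].
Occurrence 4 (position 12): no conditioning environment matches → elsewhere allophone [s].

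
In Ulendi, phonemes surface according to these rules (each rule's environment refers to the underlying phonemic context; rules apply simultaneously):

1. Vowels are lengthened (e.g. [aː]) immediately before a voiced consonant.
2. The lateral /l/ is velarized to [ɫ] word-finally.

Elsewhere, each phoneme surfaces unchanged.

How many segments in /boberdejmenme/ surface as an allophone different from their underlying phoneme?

Segments that undergo a rule: /o/ → [oː] (rule 1); /e/ → [eː] (rule 1); /e/ → [eː] (rule 1); /e/ → [eː] (rule 1).
All other segments surface unchanged.

4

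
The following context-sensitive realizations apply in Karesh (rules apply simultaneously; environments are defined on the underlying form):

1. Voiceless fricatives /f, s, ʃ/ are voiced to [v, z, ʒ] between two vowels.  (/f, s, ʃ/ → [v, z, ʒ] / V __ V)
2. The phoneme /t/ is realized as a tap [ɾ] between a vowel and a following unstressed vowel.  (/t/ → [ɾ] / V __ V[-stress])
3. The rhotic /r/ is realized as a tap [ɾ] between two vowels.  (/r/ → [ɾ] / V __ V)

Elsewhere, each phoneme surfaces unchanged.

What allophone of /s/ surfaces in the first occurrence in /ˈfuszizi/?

/s/ (between /u/ and /z/) is in the target of rule 1 but the environment (between two vowels) is not met → [s].

[s]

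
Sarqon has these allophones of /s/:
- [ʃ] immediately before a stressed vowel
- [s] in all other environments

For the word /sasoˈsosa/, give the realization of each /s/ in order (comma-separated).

[s], [s], [ʃ], [s]

Occurrence 1 (position 1): no conditioning environment matches → elsewhere allophone [s].
Occurrence 2 (position 3): no conditioning environment matches → elsewhere allophone [s].
Occurrence 3 (position 5): immediately before a stressed vowel → [ʃ].
Occurrence 4 (position 7): no conditioning environment matches → elsewhere allophone [s].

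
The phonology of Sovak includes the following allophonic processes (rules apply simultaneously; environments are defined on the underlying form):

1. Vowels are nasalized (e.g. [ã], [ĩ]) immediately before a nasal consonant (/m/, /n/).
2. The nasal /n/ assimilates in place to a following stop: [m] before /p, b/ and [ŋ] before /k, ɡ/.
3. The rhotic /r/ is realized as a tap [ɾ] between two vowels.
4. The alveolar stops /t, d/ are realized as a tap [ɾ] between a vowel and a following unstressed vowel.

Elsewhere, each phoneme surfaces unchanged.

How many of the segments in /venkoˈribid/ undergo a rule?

Segments that undergo a rule: /e/ → [ẽ] (rule 1); /n/ → [ŋ] (rule 2); /r/ → [ɾ] (rule 3).
All other segments surface unchanged.

3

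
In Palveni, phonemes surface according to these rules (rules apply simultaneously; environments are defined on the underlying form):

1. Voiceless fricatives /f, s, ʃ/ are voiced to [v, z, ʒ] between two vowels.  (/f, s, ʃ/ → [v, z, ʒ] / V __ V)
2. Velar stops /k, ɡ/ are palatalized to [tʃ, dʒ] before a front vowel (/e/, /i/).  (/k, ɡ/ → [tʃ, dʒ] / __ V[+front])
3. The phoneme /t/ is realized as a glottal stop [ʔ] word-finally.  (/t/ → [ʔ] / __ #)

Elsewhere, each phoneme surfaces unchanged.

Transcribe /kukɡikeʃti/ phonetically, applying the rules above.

[kukdʒitʃeʃti]

/k/ (word-initial) is in the target of rule 2 but the environment (before a front vowel) is not met → [k].
/u/ (between /k/ and /k/) is unaffected → [u].
/k/ — between /u/ and /ɡ/; rule 2 does not apply here → [k].
/ɡ/ (between /k/ and /i/): before a front vowel, so rule 2 applies → [dʒ].
/i/ — not in any rule's target class → [i].
/k/ meets the environment for rule 2 (before a front vowel) → [tʃ].
/e/ stays [e].
/ʃ/ (between /e/ and /t/) fails the environment for rule 1, so it stays [ʃ].
/t/ — between /ʃ/ and /i/; rule 3 does not apply here → [t].
/i/ — not in any rule's target class → [i].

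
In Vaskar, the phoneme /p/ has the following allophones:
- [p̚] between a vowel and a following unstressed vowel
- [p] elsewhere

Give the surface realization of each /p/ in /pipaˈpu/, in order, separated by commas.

[p], [p̚], [p]

Occurrence 1 (position 1): no conditioning environment matches → elsewhere allophone [p].
Occurrence 2 (position 3): between a vowel and a following unstressed vowel → [p̚].
Occurrence 3 (position 5): no conditioning environment matches → elsewhere allophone [p].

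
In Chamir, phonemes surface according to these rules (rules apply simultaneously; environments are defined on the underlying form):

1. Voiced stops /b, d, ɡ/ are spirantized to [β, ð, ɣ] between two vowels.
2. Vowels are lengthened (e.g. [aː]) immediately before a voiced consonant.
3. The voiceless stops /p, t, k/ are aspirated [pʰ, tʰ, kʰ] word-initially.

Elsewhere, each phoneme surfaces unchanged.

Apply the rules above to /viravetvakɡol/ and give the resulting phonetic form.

/v/ stays [v].
/i/ — between /v/ and /r/, before a voiced consonant — surfaces as [iː] (rule 2).
/r/ (between /i/ and /a/) is unaffected → [r].
/a/ (between /r/ and /v/): before a voiced consonant, so rule 2 applies → [aː].
/v/ (between /a/ and /e/): no rule targets it → [v].
/e/ (between /v/ and /t/): rule 2 targets it, but not before a voiced consonant → unchanged [e].
/t/ (between /e/ and /v/) is in the target of rule 3 but the environment (word-initially) is not met → [t].
/v/ — not in any rule's target class → [v].
/a/ (between /v/ and /k/) fails the environment for rule 2, so it stays [a].
/k/ (between /a/ and /ɡ/) is in the target of rule 3 but the environment (word-initially) is not met → [k].
/ɡ/ (between /k/ and /o/) is in the target of rule 1 but the environment (between two vowels) is not met → [ɡ].
/o/ (between /ɡ/ and /l/): before a voiced consonant, so rule 2 applies → [oː].
/l/ (word-final): no rule targets it → [l].

[viːraːvetvakɡoːl]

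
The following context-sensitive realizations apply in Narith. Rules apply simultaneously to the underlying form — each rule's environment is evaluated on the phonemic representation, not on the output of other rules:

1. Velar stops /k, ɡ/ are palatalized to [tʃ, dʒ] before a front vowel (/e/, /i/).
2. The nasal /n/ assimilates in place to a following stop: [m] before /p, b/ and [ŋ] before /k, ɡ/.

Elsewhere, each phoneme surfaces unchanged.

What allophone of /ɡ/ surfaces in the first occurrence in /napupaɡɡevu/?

[ɡ]

/ɡ/ (between /a/ and /ɡ/) is in the target of rule 1 but the environment (before a front vowel) is not met → [ɡ].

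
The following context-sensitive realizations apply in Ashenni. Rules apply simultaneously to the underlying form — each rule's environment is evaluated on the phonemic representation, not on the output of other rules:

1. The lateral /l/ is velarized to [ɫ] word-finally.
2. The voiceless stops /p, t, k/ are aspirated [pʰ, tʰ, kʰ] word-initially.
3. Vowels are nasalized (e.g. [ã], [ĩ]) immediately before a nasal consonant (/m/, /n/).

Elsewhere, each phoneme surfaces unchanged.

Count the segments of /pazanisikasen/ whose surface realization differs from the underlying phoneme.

Segments that undergo a rule: /p/ → [pʰ] (rule 2); /a/ → [ã] (rule 3); /e/ → [ẽ] (rule 3).
All other segments surface unchanged.

3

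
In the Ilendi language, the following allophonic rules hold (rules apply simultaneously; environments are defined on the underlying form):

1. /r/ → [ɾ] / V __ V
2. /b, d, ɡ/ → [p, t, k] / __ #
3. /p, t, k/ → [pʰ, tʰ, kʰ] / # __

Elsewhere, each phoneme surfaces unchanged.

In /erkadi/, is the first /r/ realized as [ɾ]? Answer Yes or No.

No

/r/ (between /e/ and /k/): rule 1 targets it, but not between two vowels → unchanged [r].
The actual realization is [r], not [ɾ].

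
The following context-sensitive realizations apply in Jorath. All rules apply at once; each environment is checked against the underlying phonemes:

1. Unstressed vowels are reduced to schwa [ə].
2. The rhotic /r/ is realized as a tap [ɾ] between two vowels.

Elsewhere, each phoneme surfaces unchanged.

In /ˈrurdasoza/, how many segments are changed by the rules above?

Segments that undergo a rule: /a/ → [ə] (rule 1); /o/ → [ə] (rule 1); /a/ → [ə] (rule 1).
All other segments surface unchanged.

3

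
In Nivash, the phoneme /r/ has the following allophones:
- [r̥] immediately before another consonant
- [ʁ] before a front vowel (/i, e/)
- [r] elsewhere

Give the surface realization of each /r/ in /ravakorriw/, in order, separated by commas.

Occurrence 1 (position 1): no conditioning environment matches → elsewhere allophone [r].
Occurrence 2 (position 7): immediately before another consonant → [r̥].
Occurrence 3 (position 8): before a front vowel (/i, e/) → [ʁ].

[r], [r̥], [ʁ]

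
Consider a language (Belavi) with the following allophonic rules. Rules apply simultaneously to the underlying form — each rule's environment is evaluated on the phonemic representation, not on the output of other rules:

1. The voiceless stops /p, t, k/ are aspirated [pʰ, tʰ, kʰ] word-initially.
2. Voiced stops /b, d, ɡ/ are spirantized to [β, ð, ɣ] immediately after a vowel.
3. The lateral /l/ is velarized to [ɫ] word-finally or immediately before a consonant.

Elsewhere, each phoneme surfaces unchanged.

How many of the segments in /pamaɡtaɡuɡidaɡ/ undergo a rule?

6

Segments that undergo a rule: /p/ → [pʰ] (rule 1); /ɡ/ → [ɣ] (rule 2); /ɡ/ → [ɣ] (rule 2); /ɡ/ → [ɣ] (rule 2); /d/ → [ð] (rule 2); /ɡ/ → [ɣ] (rule 2).
All other segments surface unchanged.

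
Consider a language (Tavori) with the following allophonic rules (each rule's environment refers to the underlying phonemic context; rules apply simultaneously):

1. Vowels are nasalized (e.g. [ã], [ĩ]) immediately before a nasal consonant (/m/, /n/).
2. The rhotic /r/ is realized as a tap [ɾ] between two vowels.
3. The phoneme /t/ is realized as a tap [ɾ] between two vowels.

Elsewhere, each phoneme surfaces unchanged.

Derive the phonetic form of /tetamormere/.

[teɾãmormeɾe]

/t/ (word-initial) fails the environment for rule 3, so it stays [t].
/e/ — between /t/ and /t/; rule 1 does not apply here → [e].
/t/ — between /e/ and /a/, between two vowels — surfaces as [ɾ] (rule 3).
/a/ (between /t/ and /m/) occurs before a nasal consonant → [ã] by rule 1.
/m/ (between /a/ and /o/) is unaffected → [m].
/o/ (between /m/ and /r/) is in the target of rule 1 but the environment (before a nasal consonant) is not met → [o].
/r/ (between /o/ and /m/) fails the environment for rule 2, so it stays [r].
/m/ stays [m].
/e/ (between /m/ and /r/) fails the environment for rule 1, so it stays [e].
/r/ (between /e/ and /e/): between two vowels, so rule 2 applies → [ɾ].
/e/ — word-final; rule 1 does not apply here → [e].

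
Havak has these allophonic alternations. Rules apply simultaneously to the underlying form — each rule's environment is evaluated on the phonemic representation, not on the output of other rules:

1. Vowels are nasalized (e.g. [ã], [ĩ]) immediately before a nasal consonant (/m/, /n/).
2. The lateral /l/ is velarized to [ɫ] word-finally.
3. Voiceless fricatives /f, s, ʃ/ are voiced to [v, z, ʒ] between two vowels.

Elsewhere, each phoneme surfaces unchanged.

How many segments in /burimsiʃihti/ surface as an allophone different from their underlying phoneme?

Segments that undergo a rule: /i/ → [ĩ] (rule 1); /ʃ/ → [ʒ] (rule 3).
All other segments surface unchanged.

2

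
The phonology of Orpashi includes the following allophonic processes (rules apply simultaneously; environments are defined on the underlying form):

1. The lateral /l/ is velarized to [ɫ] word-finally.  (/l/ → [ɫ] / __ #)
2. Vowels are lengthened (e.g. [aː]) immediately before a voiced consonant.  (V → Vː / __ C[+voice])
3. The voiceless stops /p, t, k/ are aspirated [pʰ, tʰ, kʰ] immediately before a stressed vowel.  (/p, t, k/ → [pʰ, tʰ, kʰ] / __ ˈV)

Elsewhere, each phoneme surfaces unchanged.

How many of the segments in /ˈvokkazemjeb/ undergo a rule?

Segments that undergo a rule: /a/ → [aː] (rule 2); /e/ → [eː] (rule 2); /e/ → [eː] (rule 2).
All other segments surface unchanged.

3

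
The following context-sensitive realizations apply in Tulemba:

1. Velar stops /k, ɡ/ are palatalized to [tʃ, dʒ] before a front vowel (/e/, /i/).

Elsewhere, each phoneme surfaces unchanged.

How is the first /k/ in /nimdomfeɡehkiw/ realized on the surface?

[tʃ]

/k/ — between /h/ and /i/, before a front vowel — surfaces as [tʃ] (rule 1).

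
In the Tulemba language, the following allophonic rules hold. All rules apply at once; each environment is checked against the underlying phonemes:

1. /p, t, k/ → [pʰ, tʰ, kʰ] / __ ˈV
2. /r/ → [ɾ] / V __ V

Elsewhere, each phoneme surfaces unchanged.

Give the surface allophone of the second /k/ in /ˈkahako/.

[k]

/k/ (between /a/ and /o/) fails the environment for rule 1, so it stays [k].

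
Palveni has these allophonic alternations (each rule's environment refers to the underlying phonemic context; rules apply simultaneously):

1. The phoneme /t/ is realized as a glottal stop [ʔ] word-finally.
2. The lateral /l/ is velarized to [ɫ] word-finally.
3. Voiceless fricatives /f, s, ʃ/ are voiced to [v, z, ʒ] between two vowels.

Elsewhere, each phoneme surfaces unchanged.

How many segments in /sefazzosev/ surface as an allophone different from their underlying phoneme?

2

Segments that undergo a rule: /f/ → [v] (rule 3); /s/ → [z] (rule 3).
All other segments surface unchanged.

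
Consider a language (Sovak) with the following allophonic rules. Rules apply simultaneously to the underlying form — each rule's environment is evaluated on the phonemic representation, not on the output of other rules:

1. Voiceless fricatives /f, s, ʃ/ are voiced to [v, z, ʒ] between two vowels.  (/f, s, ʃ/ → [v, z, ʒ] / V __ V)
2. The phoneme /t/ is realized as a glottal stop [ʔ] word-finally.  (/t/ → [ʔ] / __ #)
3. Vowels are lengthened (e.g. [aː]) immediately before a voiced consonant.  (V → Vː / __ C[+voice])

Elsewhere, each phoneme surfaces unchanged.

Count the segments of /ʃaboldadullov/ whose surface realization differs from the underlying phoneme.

Segments that undergo a rule: /a/ → [aː] (rule 3); /o/ → [oː] (rule 3); /a/ → [aː] (rule 3); /u/ → [uː] (rule 3); /o/ → [oː] (rule 3).
All other segments surface unchanged.

5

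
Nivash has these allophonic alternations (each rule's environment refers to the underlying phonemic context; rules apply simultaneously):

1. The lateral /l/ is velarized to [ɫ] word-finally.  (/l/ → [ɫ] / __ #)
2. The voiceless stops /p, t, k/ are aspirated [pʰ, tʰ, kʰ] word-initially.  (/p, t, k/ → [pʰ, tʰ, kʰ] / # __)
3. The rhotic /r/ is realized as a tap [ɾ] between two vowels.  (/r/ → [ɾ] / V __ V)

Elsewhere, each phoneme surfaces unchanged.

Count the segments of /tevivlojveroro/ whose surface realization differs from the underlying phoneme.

3

Segments that undergo a rule: /t/ → [tʰ] (rule 2); /r/ → [ɾ] (rule 3); /r/ → [ɾ] (rule 3).
All other segments surface unchanged.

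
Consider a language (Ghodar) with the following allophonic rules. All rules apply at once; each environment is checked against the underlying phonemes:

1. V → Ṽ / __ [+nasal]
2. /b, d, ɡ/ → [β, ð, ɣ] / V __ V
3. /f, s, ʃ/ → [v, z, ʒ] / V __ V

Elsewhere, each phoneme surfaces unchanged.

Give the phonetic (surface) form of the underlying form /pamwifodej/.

/p/ (word-initial) is unaffected → [p].
/a/ meets the environment for rule 1 (before a nasal consonant) → [ã].
/m/ stays [m].
/w/ (between /m/ and /i/): no rule targets it → [w].
/i/ (between /w/ and /f/): rule 1 targets it, but not before a nasal consonant → unchanged [i].
/f/ meets the environment for rule 3 (between two vowels) → [v].
/o/ (between /f/ and /d/) is in the target of rule 1 but the environment (before a nasal consonant) is not met → [o].
/d/ meets the environment for rule 2 (between two vowels) → [ð].
/e/ (between /d/ and /j/) fails the environment for rule 1, so it stays [e].
/j/ — not in any rule's target class → [j].

[pãmwivoðej]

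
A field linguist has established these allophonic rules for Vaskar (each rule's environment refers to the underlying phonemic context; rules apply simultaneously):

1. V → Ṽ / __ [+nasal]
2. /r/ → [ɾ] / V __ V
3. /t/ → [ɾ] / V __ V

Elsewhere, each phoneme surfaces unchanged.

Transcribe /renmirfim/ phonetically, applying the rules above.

/r/ — word-initial; rule 2 does not apply here → [r].
Rule 1 applies to /e/ (between /r/ and /n/: before a nasal consonant) → [ẽ].
/n/ — not in any rule's target class → [n].
/m/ — not in any rule's target class → [m].
/i/ — between /m/ and /r/; rule 1 does not apply here → [i].
/r/ — between /i/ and /f/; rule 2 does not apply here → [r].
/f/ stays [f].
/i/ (between /f/ and /m/) occurs before a nasal consonant → [ĩ] by rule 1.
/m/ stays [m].

[rẽnmirfĩm]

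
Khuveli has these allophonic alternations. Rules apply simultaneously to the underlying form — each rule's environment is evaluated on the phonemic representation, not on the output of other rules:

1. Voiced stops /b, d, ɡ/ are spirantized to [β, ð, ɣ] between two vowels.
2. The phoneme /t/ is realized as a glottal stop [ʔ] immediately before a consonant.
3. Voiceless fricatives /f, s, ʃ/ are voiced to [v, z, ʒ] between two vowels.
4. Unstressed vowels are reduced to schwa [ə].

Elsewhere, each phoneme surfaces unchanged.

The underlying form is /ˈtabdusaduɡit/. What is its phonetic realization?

[ˈtabdəzəðəɣət]

/t/ (word-initial): rule 2 targets it, but not immediately before a consonant → unchanged [t].
/a/ — between /t/ and /b/; rule 4 does not apply here → [a].
/b/ — between /a/ and /d/; rule 1 does not apply here → [b].
/d/ (between /b/ and /u/) is in the target of rule 1 but the environment (between two vowels) is not met → [d].
/u/ (between /d/ and /s/): in an unstressed syllable, so rule 4 applies → [ə].
/s/ meets the environment for rule 3 (between two vowels) → [z].
/a/ meets the environment for rule 4 (in an unstressed syllable) → [ə].
/d/ — between /a/ and /u/, between two vowels — surfaces as [ð] (rule 1).
Rule 4 applies to /u/ (between /d/ and /ɡ/: in an unstressed syllable) → [ə].
/ɡ/ (between /u/ and /i/): between two vowels, so rule 1 applies → [ɣ].
/i/ meets the environment for rule 4 (in an unstressed syllable) → [ə].
/t/ (word-final): rule 2 targets it, but not immediately before a consonant → unchanged [t].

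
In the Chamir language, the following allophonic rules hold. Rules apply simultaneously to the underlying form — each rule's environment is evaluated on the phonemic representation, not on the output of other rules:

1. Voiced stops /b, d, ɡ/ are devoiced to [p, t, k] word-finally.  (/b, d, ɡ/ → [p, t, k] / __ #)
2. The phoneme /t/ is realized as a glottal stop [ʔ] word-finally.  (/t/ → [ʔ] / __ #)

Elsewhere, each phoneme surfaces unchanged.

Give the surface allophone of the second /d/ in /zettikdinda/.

[d]

/d/ — between /n/ and /a/; rule 1 does not apply here → [d].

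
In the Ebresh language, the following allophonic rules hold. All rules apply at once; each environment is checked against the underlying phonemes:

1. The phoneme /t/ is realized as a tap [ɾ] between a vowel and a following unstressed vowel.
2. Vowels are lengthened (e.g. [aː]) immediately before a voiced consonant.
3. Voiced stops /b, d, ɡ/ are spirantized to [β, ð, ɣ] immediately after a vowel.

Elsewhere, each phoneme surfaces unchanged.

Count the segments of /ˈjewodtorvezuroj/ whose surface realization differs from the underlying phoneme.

7

Segments that undergo a rule: /e/ → [eː] (rule 2); /o/ → [oː] (rule 2); /d/ → [ð] (rule 3); /o/ → [oː] (rule 2); /e/ → [eː] (rule 2); /u/ → [uː] (rule 2); /o/ → [oː] (rule 2).
All other segments surface unchanged.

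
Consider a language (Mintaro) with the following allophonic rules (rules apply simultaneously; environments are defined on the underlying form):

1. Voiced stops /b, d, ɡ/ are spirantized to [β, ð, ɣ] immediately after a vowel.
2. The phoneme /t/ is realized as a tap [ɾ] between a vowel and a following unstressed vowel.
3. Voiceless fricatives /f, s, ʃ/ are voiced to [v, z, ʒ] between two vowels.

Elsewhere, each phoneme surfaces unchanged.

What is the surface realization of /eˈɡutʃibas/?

[eˈɣutʃiβas]

/e/ (word-initial): no rule targets it → [e].
/ɡ/ (between /e/ and /u/) occurs immediately after a vowel → [ɣ] by rule 1.
/u/ — not in any rule's target class → [u].
/t/ (between /u/ and /ʃ/): rule 2 targets it, but not between a vowel and a following unstressed vowel → unchanged [t].
/ʃ/ (between /t/ and /i/) fails the environment for rule 3, so it stays [ʃ].
/i/ (between /ʃ/ and /b/) is unaffected → [i].
/b/ (between /i/ and /a/): immediately after a vowel, so rule 1 applies → [β].
/a/ stays [a].
/s/ (word-final) fails the environment for rule 3, so it stays [s].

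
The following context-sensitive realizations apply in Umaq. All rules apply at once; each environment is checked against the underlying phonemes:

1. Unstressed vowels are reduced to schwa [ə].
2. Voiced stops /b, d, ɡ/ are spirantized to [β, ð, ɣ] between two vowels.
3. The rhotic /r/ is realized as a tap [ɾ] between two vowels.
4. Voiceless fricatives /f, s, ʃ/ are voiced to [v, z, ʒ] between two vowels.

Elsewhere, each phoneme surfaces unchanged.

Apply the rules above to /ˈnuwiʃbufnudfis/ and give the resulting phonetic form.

[ˈnuwəʃbəfnədfəs]

/n/ — not in any rule's target class → [n].
/u/ (between /n/ and /w/) fails the environment for rule 1, so it stays [u].
/w/ stays [w].
/i/ (between /w/ and /ʃ/) occurs in an unstressed syllable → [ə] by rule 1.
/ʃ/ — between /i/ and /b/; rule 4 does not apply here → [ʃ].
/b/ (between /ʃ/ and /u/) fails the environment for rule 2, so it stays [b].
/u/ meets the environment for rule 1 (in an unstressed syllable) → [ə].
/f/ — between /u/ and /n/; rule 4 does not apply here → [f].
/n/ (between /f/ and /u/): no rule targets it → [n].
/u/ — between /n/ and /d/, in an unstressed syllable — surfaces as [ə] (rule 1).
/d/ (between /u/ and /f/) is in the target of rule 2 but the environment (between two vowels) is not met → [d].
/f/ (between /d/ and /i/): rule 4 targets it, but not between two vowels → unchanged [f].
/i/ (between /f/ and /s/) occurs in an unstressed syllable → [ə] by rule 1.
/s/ (word-final): rule 4 targets it, but not between two vowels → unchanged [s].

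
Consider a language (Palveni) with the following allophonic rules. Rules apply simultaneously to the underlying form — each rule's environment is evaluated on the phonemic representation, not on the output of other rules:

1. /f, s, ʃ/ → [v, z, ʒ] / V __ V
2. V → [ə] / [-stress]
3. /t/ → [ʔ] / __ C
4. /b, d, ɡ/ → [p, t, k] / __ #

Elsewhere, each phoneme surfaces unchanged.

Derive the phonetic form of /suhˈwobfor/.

/s/ — word-initial; rule 1 does not apply here → [s].
/u/ — between /s/ and /h/, in an unstressed syllable — surfaces as [ə] (rule 2).
/h/ — not in any rule's target class → [h].
/w/ stays [w].
/o/ (between /w/ and /b/) fails the environment for rule 2, so it stays [o].
/b/ — between /o/ and /f/; rule 4 does not apply here → [b].
/f/ (between /b/ and /o/): rule 1 targets it, but not between two vowels → unchanged [f].
Rule 2 applies to /o/ (between /f/ and /r/: in an unstressed syllable) → [ə].
/r/ (word-final): no rule targets it → [r].

[səhˈwobfər]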